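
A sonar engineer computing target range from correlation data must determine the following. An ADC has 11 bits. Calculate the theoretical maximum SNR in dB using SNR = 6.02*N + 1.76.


Theoretical SNR for a full-scale sinusoid:
SNR = 6.02 * N + 1.76
    = 6.02 * 11 + 1.76
    = 66.22 + 1.76
    = 67.98 dB

67.98 dB


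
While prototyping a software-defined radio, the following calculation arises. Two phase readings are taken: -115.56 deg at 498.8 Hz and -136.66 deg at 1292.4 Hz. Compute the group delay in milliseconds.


Group delay from phase difference:
tau = -d(phi)/d(omega)
d(phi) = -21.1 deg = -0.368264 rad
d(omega) = 2*pi*(1292.4 - 498.8) = 4986.3359 rad/s
tau = -(-0.368264) / 4986.3359
    = 0.0739 ms

0.0739 ms


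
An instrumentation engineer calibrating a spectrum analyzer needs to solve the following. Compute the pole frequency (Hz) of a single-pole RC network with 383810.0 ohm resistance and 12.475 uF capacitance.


Cutoff frequency of a first-order RC filter:
fc = 1 / (2 * pi * R * C)
C = 12.475 uF = 1.2475e-05 F
fc = 1 / (2 * pi * 383810.0 * 1.2475e-05)
   = 1 / 30.084078175539
   = 0.03324 Hz

0.03324 Hz


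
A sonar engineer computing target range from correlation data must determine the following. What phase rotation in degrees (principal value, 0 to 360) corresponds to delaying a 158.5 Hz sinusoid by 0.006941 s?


Phase shift from frequency and time delay:
phi = 360 * f * t_delay
    = 360 * 158.5 * 0.006941
    = 396.05 degrees
    mod 360 = 36.05 degrees

36.05 degrees


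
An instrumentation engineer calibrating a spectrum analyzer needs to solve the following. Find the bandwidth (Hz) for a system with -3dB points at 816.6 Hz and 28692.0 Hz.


Bandwidth is the difference of -3dB frequencies:
BW = f_high - f_low
   = 28692.0 - 816.6
   = 27875.4 Hz

27875.4 Hz


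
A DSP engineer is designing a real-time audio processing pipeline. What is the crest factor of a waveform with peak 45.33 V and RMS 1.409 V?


Crest factor is the ratio of peak to RMS:
CF = V_peak / V_rms
   = 45.33 / 1.409
   = 32.1718

32.1718


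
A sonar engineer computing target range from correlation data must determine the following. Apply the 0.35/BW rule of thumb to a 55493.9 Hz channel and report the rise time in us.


Rise time from bandwidth relationship:
tr = 0.35 / BW
   = 0.35 / 55493.9
   = 6.306999508e-06 s
   = 6.307 us

6.307 us


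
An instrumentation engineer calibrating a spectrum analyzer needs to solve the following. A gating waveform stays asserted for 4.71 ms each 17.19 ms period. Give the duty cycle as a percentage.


Duty cycle as a percentage:
DC = (t_on / T) * 100
   = (4.71 / 17.19) * 100
   = 0.273997 * 100
   = 27.4 %

27.4 %


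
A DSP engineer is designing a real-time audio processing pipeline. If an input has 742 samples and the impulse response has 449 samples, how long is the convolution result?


Linear convolution output length:
L = N + M - 1
  = 742 + 449 - 1
  = 1190 samples

1190


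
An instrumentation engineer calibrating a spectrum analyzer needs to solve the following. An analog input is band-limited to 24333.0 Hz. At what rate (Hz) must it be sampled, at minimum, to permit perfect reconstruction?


The Nyquist rate is twice the maximum frequency component.
fs_min = 2 * fmax
      = 2 * 24333.0
      = 48666.0 Hz

48666.0


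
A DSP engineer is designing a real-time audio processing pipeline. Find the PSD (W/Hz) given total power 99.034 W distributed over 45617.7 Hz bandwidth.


Power spectral density:
PSD = P / BW
    = 99.034 / 45617.7
    = 0.00217096 W/Hz

0.00217096 W/Hz


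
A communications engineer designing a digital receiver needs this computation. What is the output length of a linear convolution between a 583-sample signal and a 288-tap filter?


Linear convolution output length:
L = N + M - 1
  = 583 + 288 - 1
  = 870 samples

870


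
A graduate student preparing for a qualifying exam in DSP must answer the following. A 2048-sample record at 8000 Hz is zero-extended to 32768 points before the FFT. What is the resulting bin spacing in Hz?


Frequency resolution after zero-padding:
N_padded = 2048 * 16 = 32768
df = fs / N_padded
   = 8000 / 32768
   = 0.2441 Hz

0.2441 Hz


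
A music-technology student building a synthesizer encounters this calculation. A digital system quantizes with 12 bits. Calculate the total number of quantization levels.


Number of quantization levels = 2^N
= 2^12
= 4096

4096


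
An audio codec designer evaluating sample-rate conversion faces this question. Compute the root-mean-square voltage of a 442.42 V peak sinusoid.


RMS voltage for a sinusoidal waveform:
V_rms = V_peak / sqrt(2)
      = 442.42 / 1.414214
      = 312.838 V

312.838 V


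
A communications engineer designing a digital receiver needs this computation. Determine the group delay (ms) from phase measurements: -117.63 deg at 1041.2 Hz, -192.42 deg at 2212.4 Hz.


Group delay from phase difference:
tau = -d(phi)/d(omega)
d(phi) = -74.79 deg = -1.305332 rad
d(omega) = 2*pi*(2212.4 - 1041.2) = 7358.8666 rad/s
tau = -(-1.305332) / 7358.8666
    = 0.1774 ms

0.1774 ms


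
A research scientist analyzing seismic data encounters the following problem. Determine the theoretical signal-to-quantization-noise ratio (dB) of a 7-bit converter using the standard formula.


Theoretical SNR for a full-scale sinusoid:
SNR = 6.02 * N + 1.76
    = 6.02 * 7 + 1.76
    = 42.14 + 1.76
    = 43.9 dB

43.9 dB


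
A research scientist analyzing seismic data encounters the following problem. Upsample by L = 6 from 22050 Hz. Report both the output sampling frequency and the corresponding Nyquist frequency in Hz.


Step 1 — output sample rate after interpolation by L:
fs_out = L * fs_in = 6 * 22050 = 132300 Hz

Step 2 — Nyquist frequency of the output stream:
f_Nyq = fs_out / 2 = 132300 / 2 = 66150.0 Hz

fs_out = 132300 Hz; f_Nyquist = 66150.0 Hz


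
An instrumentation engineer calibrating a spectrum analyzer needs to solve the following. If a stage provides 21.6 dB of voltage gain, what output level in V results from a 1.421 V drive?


Output voltage from dB gain:
V_out = V_in * 10^(gain_dB / 20)
      = 1.421 * 10^(21.6 / 20)
      = 1.421 * 12.022644
      = 17.0842 V

17.0842 V


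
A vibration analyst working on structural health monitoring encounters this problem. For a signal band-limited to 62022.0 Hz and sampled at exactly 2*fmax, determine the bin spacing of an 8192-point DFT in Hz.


Step 1 — Nyquist sampling rate:
fs = 2 * fmax = 2 * 62022.0 = 124044.0 Hz

Step 2 — DFT bin spacing:
df = fs / N = 124044.0 / 8192 = 15.1421 Hz

15.1421 Hz


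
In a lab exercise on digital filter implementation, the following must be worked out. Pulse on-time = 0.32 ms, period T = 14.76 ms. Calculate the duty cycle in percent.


Duty cycle as a percentage:
DC = (t_on / T) * 100
   = (0.32 / 14.76) * 100
   = 0.02168 * 100
   = 2.17 %

2.17 %


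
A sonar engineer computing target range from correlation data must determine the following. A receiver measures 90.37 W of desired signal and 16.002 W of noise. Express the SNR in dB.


SNR in decibels:
SNR = 10 * log10(Ps / Pn)
    = 10 * log10(90.37 / 16.002)
    = 10 * log10(5.6474)
    = 10 * 0.7519
    = 7.52 dB

7.52 dB


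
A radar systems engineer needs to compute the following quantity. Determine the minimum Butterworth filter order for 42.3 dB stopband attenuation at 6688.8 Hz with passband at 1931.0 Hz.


Butterworth filter order formula:
n = log10(10^(A/10) - 1) / (2 * log10(f_stop/f_pass))
10^(42.3/10) - 1 = 16981.4365
f_stop/f_pass = 6688.8 / 1931.0 = 3.4639
n = 3.9198 -> ceil = 4

4


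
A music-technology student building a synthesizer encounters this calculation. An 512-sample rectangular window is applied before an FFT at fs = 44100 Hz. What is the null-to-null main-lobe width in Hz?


Main lobe width for a rectangular window:
Width = 2 * fs / N
      = 2 * 44100 / 512
      = 88200 / 512
      = 172.266 Hz

172.266 Hz


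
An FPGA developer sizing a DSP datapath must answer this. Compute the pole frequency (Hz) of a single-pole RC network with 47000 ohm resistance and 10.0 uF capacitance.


Cutoff frequency of a first-order RC filter:
fc = 1 / (2 * pi * R * C)
C = 10.0 uF = 1e-05 F
fc = 1 / (2 * pi * 47000 * 1e-05)
   = 1 / 2.9530970943744
   = 0.338628 Hz

0.338628 Hz


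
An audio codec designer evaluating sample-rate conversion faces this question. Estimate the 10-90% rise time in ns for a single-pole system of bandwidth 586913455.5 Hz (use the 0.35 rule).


Rise time from bandwidth relationship:
tr = 0.35 / BW
   = 0.35 / 586913455.5
   = 5.96340051e-10 s
   = 0.5963 ns

0.5963 ns


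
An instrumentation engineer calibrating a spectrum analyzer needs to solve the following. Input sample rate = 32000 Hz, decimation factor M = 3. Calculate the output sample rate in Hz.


Decimation reduces the sample rate:
fs_out = fs_in / M
       = 32000 / 3
       = 10666.6667 Hz

10666.6667 Hz


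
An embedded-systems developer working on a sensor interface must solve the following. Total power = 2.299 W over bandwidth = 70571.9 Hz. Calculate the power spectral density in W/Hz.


Power spectral density:
PSD = P / BW
    = 2.299 / 70571.9
    = 3.258e-05 W/Hz

3.258e-05 W/Hz


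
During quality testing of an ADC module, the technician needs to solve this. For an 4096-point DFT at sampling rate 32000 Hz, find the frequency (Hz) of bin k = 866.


Frequency of DFT bin k:
f_k = k * fs / N
    = 866 * 32000 / 4096
    = 27712000 / 4096
    = 6765.625 Hz

6765.625 Hz


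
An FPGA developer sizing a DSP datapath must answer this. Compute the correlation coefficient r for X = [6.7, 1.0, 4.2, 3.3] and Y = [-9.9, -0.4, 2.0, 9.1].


Pearson correlation coefficient (population):
r = cov(X,Y) / (std(X) * std(Y))
Mean X = 3.8, Mean Y = 0.2
Cov(X,Y) = -7.835
Std(X) = 2.040833, Std(Y) = 6.797426
r = -0.5648

-0.5648


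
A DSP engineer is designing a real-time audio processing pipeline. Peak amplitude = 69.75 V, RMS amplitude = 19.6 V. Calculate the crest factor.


Crest factor is the ratio of peak to RMS:
CF = V_peak / V_rms
   = 69.75 / 19.6
   = 3.5587

3.5587


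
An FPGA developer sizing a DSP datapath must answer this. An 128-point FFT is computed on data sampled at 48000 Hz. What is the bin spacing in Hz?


DFT frequency resolution:
df = fs / N
   = 48000 / 128
   = 375.0 Hz

375.0 Hz


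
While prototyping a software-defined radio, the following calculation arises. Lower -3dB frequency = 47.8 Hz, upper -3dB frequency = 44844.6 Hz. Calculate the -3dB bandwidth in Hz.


Bandwidth is the difference of -3dB frequencies:
BW = f_high - f_low
   = 44844.6 - 47.8
   = 44796.8 Hz

44796.8 Hz


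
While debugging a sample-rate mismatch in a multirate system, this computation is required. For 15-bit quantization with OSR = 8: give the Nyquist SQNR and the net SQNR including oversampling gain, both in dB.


Step 1 — baseline SQNR at Nyquist:
SQNR_base = 6.02*N + 1.76
          = 6.02*15 + 1.76
          = 92.06 dB

Step 2 — oversampling processing gain:
G = 10*log10(OSR) = 10*log10(8) = 9.03 dB

Step 3 — total:
SQNR_total = 92.06 + 9.03 = 101.09 dB

Base SQNR = 92.06 dB; oversampled SQNR = 101.09 dB


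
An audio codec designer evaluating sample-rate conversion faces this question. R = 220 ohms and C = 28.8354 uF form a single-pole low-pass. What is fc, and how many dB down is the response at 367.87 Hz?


Step 1 — cutoff frequency:
fc = 1 / (2*pi*R*C)
C = 28.8354 uF = 2.88354e-05 F
fc = 1 / (2*pi*220*2.88354e-05)
   = 25.0883 Hz

Step 2 — magnitude at f = 367.87 Hz:
|H(f)| = 1 / sqrt(1 + (f/fc)^2)
f/fc = 367.87 / 25.0883 = 14.66301
|H| = 1 / sqrt(1 + 215.003862) = 0.0680408
|H|_dB = 20*log10(0.0680408) = -23.34 dB

fc = 25.0883 Hz; |H(367.87 Hz)| = -23.34 dB


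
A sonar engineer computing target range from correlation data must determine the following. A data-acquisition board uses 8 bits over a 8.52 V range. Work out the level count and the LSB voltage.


Step 1 — number of quantization levels:
L = 2^N = 2^8 = 256

Step 2 — LSB step size:
delta = Vfs / L
      = 8.52 / 256
      = 0.03328125 V

Levels = 256; step size = 0.03328125 V


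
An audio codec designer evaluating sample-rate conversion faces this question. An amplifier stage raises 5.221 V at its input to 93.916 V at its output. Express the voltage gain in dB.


Voltage gain in dB:
G = 20 * log10(Vout / Vin)
  = 20 * log10(93.916 / 5.221)
  = 20 * log10(17.988125)
  = 20 * 1.254986
  = 25.1 dB

25.1 dB


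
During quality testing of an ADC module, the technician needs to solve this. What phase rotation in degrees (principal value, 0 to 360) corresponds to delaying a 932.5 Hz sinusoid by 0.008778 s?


Phase shift from frequency and time delay:
phi = 360 * f * t_delay
    = 360 * 932.5 * 0.008778
    = 2946.77 degrees
    mod 360 = 66.77 degrees

66.77 degrees


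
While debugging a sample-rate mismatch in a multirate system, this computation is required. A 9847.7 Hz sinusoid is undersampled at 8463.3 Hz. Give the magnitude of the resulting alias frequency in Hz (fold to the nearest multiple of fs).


Compute the nearest integer multiple of fs to the signal:
n = round(9847.7 / 8463.3) = 1
f_alias = |9847.7 - 1 * 8463.3|
        = |9847.7 - 8463.3|
        = 1384.4 Hz

1384.4


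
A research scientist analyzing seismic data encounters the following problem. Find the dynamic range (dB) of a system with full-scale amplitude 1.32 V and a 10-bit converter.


Dynamic range from full-scale to LSB:
V_min = V_max / 2^bits = 1.32 / 2^10
DR = 20 * log10(V_max / V_min)
   = 20 * log10(2^10)
   = 20 * 10 * log10(2)
   = 60.21 dB

60.21 dB


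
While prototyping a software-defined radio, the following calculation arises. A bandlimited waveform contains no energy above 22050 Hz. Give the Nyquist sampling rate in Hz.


The Nyquist rate is twice the maximum frequency component.
fs_min = 2 * fmax
      = 2 * 22050
      = 44100 Hz

44100


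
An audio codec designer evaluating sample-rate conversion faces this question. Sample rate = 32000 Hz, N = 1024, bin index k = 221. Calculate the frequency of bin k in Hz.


Frequency of DFT bin k:
f_k = k * fs / N
    = 221 * 32000 / 1024
    = 7072000 / 1024
    = 6906.25 Hz

6906.25 Hz


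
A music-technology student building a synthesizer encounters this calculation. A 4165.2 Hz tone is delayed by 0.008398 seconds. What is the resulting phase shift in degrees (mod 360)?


Phase shift from frequency and time delay:
phi = 360 * f * t_delay
    = 360 * 4165.2 * 0.008398
    = 12592.57 degrees
    mod 360 = 352.57 degrees

352.57 degrees


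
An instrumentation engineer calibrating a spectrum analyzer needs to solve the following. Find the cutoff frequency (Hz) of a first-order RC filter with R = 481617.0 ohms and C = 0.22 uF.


Cutoff frequency of a first-order RC filter:
fc = 1 / (2 * pi * R * C)
C = 0.22 uF = 2.2e-07 F
fc = 1 / (2 * pi * 481617.0 * 2.2e-07)
   = 1 / 0.66573954877934
   = 1.502089 Hz

1.502089 Hz


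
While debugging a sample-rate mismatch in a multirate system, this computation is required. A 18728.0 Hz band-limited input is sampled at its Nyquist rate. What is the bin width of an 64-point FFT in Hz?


Step 1 — Nyquist sampling rate:
fs = 2 * fmax = 2 * 18728.0 = 37456.0 Hz

Step 2 — DFT bin spacing:
df = fs / N = 37456.0 / 64 = 585.25 Hz

585.25 Hz


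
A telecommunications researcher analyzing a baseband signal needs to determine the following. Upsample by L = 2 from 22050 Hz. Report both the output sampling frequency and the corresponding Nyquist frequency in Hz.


Step 1 — output sample rate after interpolation by L:
fs_out = L * fs_in = 2 * 22050 = 44100 Hz

Step 2 — Nyquist frequency of the output stream:
f_Nyq = fs_out / 2 = 44100 / 2 = 22050.0 Hz

fs_out = 44100 Hz; f_Nyquist = 22050.0 Hz


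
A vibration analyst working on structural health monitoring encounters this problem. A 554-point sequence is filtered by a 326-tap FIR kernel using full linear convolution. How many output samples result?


Linear convolution output length:
L = N + M - 1
  = 554 + 326 - 1
  = 879 samples

879


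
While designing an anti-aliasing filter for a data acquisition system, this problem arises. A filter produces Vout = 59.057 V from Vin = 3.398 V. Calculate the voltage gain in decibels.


Voltage gain in dB:
G = 20 * log10(Vout / Vin)
  = 20 * log10(59.057 / 3.398)
  = 20 * log10(17.379929)
  = 20 * 1.240048
  = 24.8 dB

24.8 dB


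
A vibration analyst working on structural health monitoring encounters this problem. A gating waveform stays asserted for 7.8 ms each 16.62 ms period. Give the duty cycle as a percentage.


Duty cycle as a percentage:
DC = (t_on / T) * 100
   = (7.8 / 16.62) * 100
   = 0.469314 * 100
   = 46.93 %

46.93 %


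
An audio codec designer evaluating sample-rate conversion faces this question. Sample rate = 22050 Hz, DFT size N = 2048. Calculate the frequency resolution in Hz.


DFT frequency resolution:
df = fs / N
   = 22050 / 2048
   = 10.7666 Hz

10.7666 Hz


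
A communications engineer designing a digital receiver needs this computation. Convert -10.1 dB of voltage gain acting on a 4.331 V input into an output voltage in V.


Output voltage from dB gain:
V_out = V_in * 10^(gain_dB / 20)
      = 4.331 * 10^(-10.1 / 20)
      = 4.331 * 0.312608
      = 1.3539 V

1.3539 V


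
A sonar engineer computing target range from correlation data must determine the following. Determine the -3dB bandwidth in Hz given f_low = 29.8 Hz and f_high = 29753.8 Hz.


Bandwidth is the difference of -3dB frequencies:
BW = f_high - f_low
   = 29753.8 - 29.8
   = 29724.0 Hz

29724.0 Hz


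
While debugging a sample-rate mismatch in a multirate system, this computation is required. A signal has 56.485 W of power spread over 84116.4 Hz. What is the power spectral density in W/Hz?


Power spectral density:
PSD = P / BW
    = 56.485 / 84116.4
    = 0.00067151 W/Hz

0.00067151 W/Hz


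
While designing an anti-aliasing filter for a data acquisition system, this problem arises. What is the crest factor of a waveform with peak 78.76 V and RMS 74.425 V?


Crest factor is the ratio of peak to RMS:
CF = V_peak / V_rms
   = 78.76 / 74.425
   = 1.0582

1.0582


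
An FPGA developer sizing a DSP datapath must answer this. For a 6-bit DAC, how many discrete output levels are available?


Number of quantization levels = 2^N
= 2^6
= 64

64


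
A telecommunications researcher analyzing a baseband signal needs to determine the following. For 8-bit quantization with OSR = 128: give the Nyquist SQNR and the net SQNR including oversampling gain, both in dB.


Step 1 — baseline SQNR at Nyquist:
SQNR_base = 6.02*N + 1.76
          = 6.02*8 + 1.76
          = 49.92 dB

Step 2 — oversampling processing gain:
G = 10*log10(OSR) = 10*log10(128) = 21.07 dB

Step 3 — total:
SQNR_total = 49.92 + 21.07 = 70.99 dB

Base SQNR = 49.92 dB; oversampled SQNR = 70.99 dB


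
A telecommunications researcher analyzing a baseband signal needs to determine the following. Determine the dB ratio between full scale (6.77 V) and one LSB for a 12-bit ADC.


Dynamic range from full-scale to LSB:
V_min = V_max / 2^bits = 6.77 / 2^12
DR = 20 * log10(V_max / V_min)
   = 20 * log10(2^12)
   = 20 * 12 * log10(2)
   = 72.25 dB

72.25 dB


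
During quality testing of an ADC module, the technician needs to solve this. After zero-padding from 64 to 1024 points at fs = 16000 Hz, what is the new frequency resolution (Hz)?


Frequency resolution after zero-padding:
N_padded = 64 * 16 = 1024
df = fs / N_padded
   = 16000 / 1024
   = 15.625 Hz

15.625 Hz


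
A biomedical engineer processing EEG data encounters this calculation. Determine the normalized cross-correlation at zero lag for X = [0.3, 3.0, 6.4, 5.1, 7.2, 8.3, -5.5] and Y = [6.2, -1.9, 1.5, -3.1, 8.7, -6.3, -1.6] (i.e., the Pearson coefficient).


Pearson correlation coefficient (population):
r = cov(X,Y) / (std(X) * std(Y))
Mean X = 3.5429, Mean Y = 0.5
Cov(X,Y) = -0.471429
Std(X) = 4.458974, Std(Y) = 4.929503
r = -0.0214

-0.0214


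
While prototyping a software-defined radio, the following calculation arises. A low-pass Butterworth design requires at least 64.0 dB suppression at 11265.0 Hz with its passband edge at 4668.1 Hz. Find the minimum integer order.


Butterworth filter order formula:
n = log10(10^(A/10) - 1) / (2 * log10(f_stop/f_pass))
10^(64.0/10) - 1 = 2511885.4315
f_stop/f_pass = 11265.0 / 4668.1 = 2.4132
n = 8.364 -> ceil = 9

9


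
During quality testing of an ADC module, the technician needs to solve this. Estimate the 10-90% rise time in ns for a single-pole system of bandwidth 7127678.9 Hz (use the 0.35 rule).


Rise time from bandwidth relationship:
tr = 0.35 / BW
   = 0.35 / 7127678.9
   = 4.910434447e-08 s
   = 49.1043 ns

49.1043 ns


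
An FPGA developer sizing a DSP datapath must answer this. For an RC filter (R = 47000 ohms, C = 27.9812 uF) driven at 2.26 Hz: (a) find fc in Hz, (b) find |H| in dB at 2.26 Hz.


Step 1 — cutoff frequency:
fc = 1 / (2*pi*R*C)
C = 27.9812 uF = 2.79812e-05 F
fc = 1 / (2*pi*47000*2.79812e-05)
   = 0.12102 Hz

Step 2 — magnitude at f = 2.26 Hz:
|H(f)| = 1 / sqrt(1 + (f/fc)^2)
f/fc = 2.26 / 0.12102 = 18.674599
|H| = 1 / sqrt(1 + 348.740648) = 0.0534721
|H|_dB = 20*log10(0.0534721) = -25.44 dB

fc = 0.12102 Hz; |H(2.26 Hz)| = -25.44 dB


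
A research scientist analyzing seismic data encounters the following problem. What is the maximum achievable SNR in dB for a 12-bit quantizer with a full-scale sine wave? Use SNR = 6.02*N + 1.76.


Theoretical SNR for a full-scale sinusoid:
SNR = 6.02 * N + 1.76
    = 6.02 * 12 + 1.76
    = 72.24 + 1.76
    = 74.0 dB

74.0 dB


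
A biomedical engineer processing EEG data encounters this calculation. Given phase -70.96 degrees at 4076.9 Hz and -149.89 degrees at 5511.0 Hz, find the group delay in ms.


Group delay from phase difference:
tau = -d(phi)/d(omega)
d(phi) = -78.93 deg = -1.377588 rad
d(omega) = 2*pi*(5511.0 - 4076.9) = 9010.716 rad/s
tau = -(-1.377588) / 9010.716
    = 0.1529 ms

0.1529 ms


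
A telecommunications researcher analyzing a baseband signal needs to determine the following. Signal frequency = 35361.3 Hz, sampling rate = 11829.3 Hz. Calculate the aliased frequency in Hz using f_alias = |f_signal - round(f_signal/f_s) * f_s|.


Compute the nearest integer multiple of fs to the signal:
n = round(35361.3 / 11829.3) = 3
f_alias = |35361.3 - 3 * 11829.3|
        = |35361.3 - 35487.9|
        = 126.6 Hz

126.6


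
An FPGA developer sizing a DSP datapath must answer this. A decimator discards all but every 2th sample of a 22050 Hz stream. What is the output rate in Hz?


Decimation reduces the sample rate:
fs_out = fs_in / M
       = 22050 / 2
       = 11025.0 Hz

11025.0 Hz


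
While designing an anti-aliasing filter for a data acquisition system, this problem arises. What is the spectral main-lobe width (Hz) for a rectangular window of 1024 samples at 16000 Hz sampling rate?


Main lobe width for a rectangular window:
Width = 2 * fs / N
      = 2 * 16000 / 1024
      = 32000 / 1024
      = 31.25 Hz

31.25 Hz


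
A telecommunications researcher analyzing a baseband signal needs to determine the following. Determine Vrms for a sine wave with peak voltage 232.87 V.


RMS voltage for a sinusoidal waveform:
V_rms = V_peak / sqrt(2)
      = 232.87 / 1.414214
      = 164.664 V

164.664 V


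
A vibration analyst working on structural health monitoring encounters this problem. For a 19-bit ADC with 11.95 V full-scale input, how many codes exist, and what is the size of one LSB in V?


Step 1 — number of quantization levels:
L = 2^N = 2^19 = 524288

Step 2 — LSB step size:
delta = Vfs / L
      = 11.95 / 524288
      = 2.279e-05 V

Levels = 524288; step size = 2.279e-05 V


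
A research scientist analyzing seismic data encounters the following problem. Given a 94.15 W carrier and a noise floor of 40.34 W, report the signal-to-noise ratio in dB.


SNR in decibels:
SNR = 10 * log10(Ps / Pn)
    = 10 * log10(94.15 / 40.34)
    = 10 * log10(2.3339)
    = 10 * 0.3681
    = 3.68 dB

3.68 dB


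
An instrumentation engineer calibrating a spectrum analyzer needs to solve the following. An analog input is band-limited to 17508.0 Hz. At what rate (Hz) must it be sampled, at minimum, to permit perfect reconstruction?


The Nyquist rate is twice the maximum frequency component.
fs_min = 2 * fmax
      = 2 * 17508.0
      = 35016.0 Hz

35016.0


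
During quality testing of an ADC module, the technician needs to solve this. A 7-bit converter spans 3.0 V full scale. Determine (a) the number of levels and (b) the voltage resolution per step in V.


Step 1 — number of quantization levels:
L = 2^N = 2^7 = 128

Step 2 — LSB step size:
delta = Vfs / L
      = 3.0 / 128
      = 0.0234375 V

Levels = 128; step size = 0.0234375 V


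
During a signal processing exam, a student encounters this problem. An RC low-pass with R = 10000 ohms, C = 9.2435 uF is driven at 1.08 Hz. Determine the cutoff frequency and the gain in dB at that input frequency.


Step 1 — cutoff frequency:
fc = 1 / (2*pi*R*C)
C = 9.2435 uF = 9.2435e-06 F
fc = 1 / (2*pi*10000*9.2435e-06)
   = 1.7218 Hz

Step 2 — magnitude at f = 1.08 Hz:
|H(f)| = 1 / sqrt(1 + (f/fc)^2)
f/fc = 1.08 / 1.7218 = 0.627251
|H| = 1 / sqrt(1 + 0.393444) = 0.8471401
|H|_dB = 20*log10(0.8471401) = -1.44 dB

fc = 1.7218 Hz; |H(1.08 Hz)| = -1.44 dB


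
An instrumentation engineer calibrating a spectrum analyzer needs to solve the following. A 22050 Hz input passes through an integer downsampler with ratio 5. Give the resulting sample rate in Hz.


Decimation reduces the sample rate:
fs_out = fs_in / M
       = 22050 / 5
       = 4410.0 Hz

4410.0 Hz


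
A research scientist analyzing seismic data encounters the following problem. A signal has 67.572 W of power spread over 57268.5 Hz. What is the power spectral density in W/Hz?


Power spectral density:
PSD = P / BW
    = 67.572 / 57268.5
    = 0.00117992 W/Hz

0.00117992 W/Hz


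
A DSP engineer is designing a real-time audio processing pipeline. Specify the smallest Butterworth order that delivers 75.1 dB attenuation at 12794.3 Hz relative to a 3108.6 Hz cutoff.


Butterworth filter order formula:
n = log10(10^(A/10) - 1) / (2 * log10(f_stop/f_pass))
10^(75.1/10) - 1 = 32359364.693
f_stop/f_pass = 12794.3 / 3108.6 = 4.1158
n = 6.1111 -> ceil = 7

7


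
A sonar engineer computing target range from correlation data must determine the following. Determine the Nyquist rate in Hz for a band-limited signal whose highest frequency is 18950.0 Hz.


The Nyquist rate is twice the maximum frequency component.
fs_min = 2 * fmax
      = 2 * 18950.0
      = 37900.0 Hz

37900.0


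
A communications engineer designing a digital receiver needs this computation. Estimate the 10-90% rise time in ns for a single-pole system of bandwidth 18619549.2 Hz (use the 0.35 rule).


Rise time from bandwidth relationship:
tr = 0.35 / BW
   = 0.35 / 18619549.2
   = 1.879744758e-08 s
   = 18.7974 ns

18.7974 ns


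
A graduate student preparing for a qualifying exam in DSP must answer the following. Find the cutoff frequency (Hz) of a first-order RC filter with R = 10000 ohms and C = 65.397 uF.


Cutoff frequency of a first-order RC filter:
fc = 1 / (2 * pi * R * C)
C = 65.397 uF = 6.5397e-05 F
fc = 1 / (2 * pi * 10000 * 6.5397e-05)
   = 1 / 4.1090146953362
   = 0.243367 Hz

0.243367 Hz


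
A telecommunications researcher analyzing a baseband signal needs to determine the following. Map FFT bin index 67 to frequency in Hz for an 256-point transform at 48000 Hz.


Frequency of DFT bin k:
f_k = k * fs / N
    = 67 * 48000 / 256
    = 3216000 / 256
    = 12562.5 Hz

12562.5 Hz


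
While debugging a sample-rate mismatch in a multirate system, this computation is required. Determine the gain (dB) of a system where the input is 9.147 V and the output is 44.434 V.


Voltage gain in dB:
G = 20 * log10(Vout / Vin)
  = 20 * log10(44.434 / 9.147)
  = 20 * log10(4.857768)
  = 20 * 0.686437
  = 13.73 dB

13.73 dB


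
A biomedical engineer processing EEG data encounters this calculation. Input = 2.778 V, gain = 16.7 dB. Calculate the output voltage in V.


Output voltage from dB gain:
V_out = V_in * 10^(gain_dB / 20)
      = 2.778 * 10^(16.7 / 20)
      = 2.778 * 6.839116
      = 18.9991 V

18.9991 V


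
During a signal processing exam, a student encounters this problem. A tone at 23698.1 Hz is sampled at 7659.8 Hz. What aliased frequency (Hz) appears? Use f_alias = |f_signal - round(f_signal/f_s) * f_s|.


Compute the nearest integer multiple of fs to the signal:
n = round(23698.1 / 7659.8) = 3
f_alias = |23698.1 - 3 * 7659.8|
        = |23698.1 - 22979.4|
        = 718.7 Hz

718.7


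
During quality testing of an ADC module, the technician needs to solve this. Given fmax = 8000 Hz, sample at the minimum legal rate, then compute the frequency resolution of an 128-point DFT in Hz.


Step 1 — Nyquist sampling rate:
fs = 2 * fmax = 2 * 8000 = 16000 Hz

Step 2 — DFT bin spacing:
df = fs / N = 16000 / 128 = 125.0 Hz

125.0 Hz


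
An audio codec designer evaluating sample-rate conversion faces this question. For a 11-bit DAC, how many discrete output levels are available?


Number of quantization levels = 2^N
= 2^11
= 2048

2048


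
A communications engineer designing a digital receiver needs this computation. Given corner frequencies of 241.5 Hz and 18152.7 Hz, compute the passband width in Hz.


Bandwidth is the difference of -3dB frequencies:
BW = f_high - f_low
   = 18152.7 - 241.5
   = 17911.2 Hz

17911.2 Hz


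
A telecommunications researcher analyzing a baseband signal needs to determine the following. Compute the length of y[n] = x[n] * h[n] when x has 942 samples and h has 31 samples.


Linear convolution output length:
L = N + M - 1
  = 942 + 31 - 1
  = 972 samples

972


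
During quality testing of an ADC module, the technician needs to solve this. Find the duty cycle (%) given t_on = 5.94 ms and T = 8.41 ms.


Duty cycle as a percentage:
DC = (t_on / T) * 100
   = (5.94 / 8.41) * 100
   = 0.706302 * 100
   = 70.63 %

70.63 %


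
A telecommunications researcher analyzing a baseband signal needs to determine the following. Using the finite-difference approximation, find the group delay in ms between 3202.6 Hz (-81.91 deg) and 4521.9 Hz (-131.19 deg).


Group delay from phase difference:
tau = -d(phi)/d(omega)
d(phi) = -49.28 deg = -0.860098 rad
d(omega) = 2*pi*(4521.9 - 3202.6) = 8289.4064 rad/s
tau = -(-0.860098) / 8289.4064
    = 0.1038 ms

0.1038 ms


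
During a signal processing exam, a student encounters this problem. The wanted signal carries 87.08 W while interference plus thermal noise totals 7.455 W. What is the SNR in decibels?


SNR in decibels:
SNR = 10 * log10(Ps / Pn)
    = 10 * log10(87.08 / 7.455)
    = 10 * log10(11.6808)
    = 10 * 1.0675
    = 10.67 dB

10.67 dB


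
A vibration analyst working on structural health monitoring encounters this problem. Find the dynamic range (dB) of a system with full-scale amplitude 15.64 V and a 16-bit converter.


Dynamic range from full-scale to LSB:
V_min = V_max / 2^bits = 15.64 / 2^16
DR = 20 * log10(V_max / V_min)
   = 20 * log10(2^16)
   = 20 * 16 * log10(2)
   = 96.33 dB

96.33 dB


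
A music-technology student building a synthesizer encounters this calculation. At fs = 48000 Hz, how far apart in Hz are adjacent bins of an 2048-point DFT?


DFT frequency resolution:
df = fs / N
   = 48000 / 2048
   = 23.4375 Hz

23.4375 Hz


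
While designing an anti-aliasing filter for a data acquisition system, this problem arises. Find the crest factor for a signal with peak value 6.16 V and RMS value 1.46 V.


Crest factor is the ratio of peak to RMS:
CF = V_peak / V_rms
   = 6.16 / 1.46
   = 4.2192

4.2192


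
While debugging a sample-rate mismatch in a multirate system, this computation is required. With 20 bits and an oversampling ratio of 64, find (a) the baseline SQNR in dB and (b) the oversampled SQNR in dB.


Step 1 — baseline SQNR at Nyquist:
SQNR_base = 6.02*N + 1.76
          = 6.02*20 + 1.76
          = 122.16 dB

Step 2 — oversampling processing gain:
G = 10*log10(OSR) = 10*log10(64) = 18.06 dB

Step 3 — total:
SQNR_total = 122.16 + 18.06 = 140.22 dB

Base SQNR = 122.16 dB; oversampled SQNR = 140.22 dB


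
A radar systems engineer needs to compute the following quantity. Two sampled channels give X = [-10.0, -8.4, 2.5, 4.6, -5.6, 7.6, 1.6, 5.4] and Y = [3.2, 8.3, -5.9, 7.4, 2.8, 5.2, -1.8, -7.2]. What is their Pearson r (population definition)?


Pearson correlation coefficient (population):
r = cov(X,Y) / (std(X) * std(Y))
Mean X = -0.2875, Mean Y = 1.5
Cov(X,Y) = -12.1125
Std(X) = 6.306235, Std(Y) = 5.484752
r = -0.3502

-0.3502


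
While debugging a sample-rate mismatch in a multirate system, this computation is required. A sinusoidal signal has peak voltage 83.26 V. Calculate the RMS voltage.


RMS voltage for a sinusoidal waveform:
V_rms = V_peak / sqrt(2)
      = 83.26 / 1.414214
      = 58.874 V

58.874 V


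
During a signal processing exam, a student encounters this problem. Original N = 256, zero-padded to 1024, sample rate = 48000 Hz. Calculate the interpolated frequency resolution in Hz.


Frequency resolution after zero-padding:
N_padded = 256 * 4 = 1024
df = fs / N_padded
   = 48000 / 1024
   = 46.875 Hz

46.875 Hz


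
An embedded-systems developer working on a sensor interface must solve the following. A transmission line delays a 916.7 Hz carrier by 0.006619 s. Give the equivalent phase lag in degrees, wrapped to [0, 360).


Phase shift from frequency and time delay:
phi = 360 * f * t_delay
    = 360 * 916.7 * 0.006619
    = 2184.35 degrees
    mod 360 = 24.35 degrees

24.35 degrees


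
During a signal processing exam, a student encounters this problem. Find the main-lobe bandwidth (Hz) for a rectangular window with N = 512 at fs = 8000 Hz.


Main lobe width for a rectangular window:
Width = 2 * fs / N
      = 2 * 8000 / 512
      = 16000 / 512
      = 31.25 Hz

31.25 Hz


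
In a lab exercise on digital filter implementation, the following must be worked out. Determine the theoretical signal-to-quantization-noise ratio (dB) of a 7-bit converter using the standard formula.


Theoretical SNR for a full-scale sinusoid:
SNR = 6.02 * N + 1.76
    = 6.02 * 7 + 1.76
    = 42.14 + 1.76
    = 43.9 dB

43.9 dB


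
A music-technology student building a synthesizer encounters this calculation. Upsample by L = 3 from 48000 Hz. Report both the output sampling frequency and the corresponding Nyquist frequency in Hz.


Step 1 — output sample rate after interpolation by L:
fs_out = L * fs_in = 3 * 48000 = 144000 Hz

Step 2 — Nyquist frequency of the output stream:
f_Nyq = fs_out / 2 = 144000 / 2 = 72000.0 Hz

fs_out = 144000 Hz; f_Nyquist = 72000.0 Hz


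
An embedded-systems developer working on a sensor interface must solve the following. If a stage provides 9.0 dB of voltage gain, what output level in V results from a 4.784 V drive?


Output voltage from dB gain:
V_out = V_in * 10^(gain_dB / 20)
      = 4.784 * 10^(9.0 / 20)
      = 4.784 * 2.818383
      = 13.4831 V

13.4831 V


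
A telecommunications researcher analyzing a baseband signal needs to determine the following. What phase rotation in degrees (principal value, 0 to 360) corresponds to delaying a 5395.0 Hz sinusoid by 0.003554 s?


Phase shift from frequency and time delay:
phi = 360 * f * t_delay
    = 360 * 5395.0 * 0.003554
    = 6902.58 degrees
    mod 360 = 62.58 degrees

62.58 degrees


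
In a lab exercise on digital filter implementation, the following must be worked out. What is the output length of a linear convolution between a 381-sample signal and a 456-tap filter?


Linear convolution output length:
L = N + M - 1
  = 381 + 456 - 1
  = 836 samples

836


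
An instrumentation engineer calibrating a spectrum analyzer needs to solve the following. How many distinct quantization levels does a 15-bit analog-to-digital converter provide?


Number of quantization levels = 2^N
= 2^15
= 32768

32768


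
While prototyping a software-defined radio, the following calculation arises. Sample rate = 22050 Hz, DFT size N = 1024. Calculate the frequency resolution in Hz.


DFT frequency resolution:
df = fs / N
   = 22050 / 1024
   = 21.5332 Hz

21.5332 Hz


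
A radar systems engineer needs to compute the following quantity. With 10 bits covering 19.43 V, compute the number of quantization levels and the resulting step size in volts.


Step 1 — number of quantization levels:
L = 2^N = 2^10 = 1024

Step 2 — LSB step size:
delta = Vfs / L
      = 19.43 / 1024
      = 0.01897461 V

Levels = 1024; step size = 0.01897461 V


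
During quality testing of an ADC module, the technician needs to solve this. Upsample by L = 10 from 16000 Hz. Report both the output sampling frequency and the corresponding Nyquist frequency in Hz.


Step 1 — output sample rate after interpolation by L:
fs_out = L * fs_in = 10 * 16000 = 160000 Hz

Step 2 — Nyquist frequency of the output stream:
f_Nyq = fs_out / 2 = 160000 / 2 = 80000.0 Hz

fs_out = 160000 Hz; f_Nyquist = 80000.0 Hz


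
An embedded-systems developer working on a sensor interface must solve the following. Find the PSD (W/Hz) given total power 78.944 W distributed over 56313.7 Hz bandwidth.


Power spectral density:
PSD = P / BW
    = 78.944 / 56313.7
    = 0.00140186 W/Hz

0.00140186 W/Hz


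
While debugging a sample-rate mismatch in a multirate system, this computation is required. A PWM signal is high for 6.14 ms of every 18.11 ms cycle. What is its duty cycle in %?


Duty cycle as a percentage:
DC = (t_on / T) * 100
   = (6.14 / 18.11) * 100
   = 0.339039 * 100
   = 33.9 %

33.9 %


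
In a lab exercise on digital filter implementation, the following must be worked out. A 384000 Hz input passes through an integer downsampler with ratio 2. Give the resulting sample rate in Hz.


Decimation reduces the sample rate:
fs_out = fs_in / M
       = 384000 / 2
       = 192000.0 Hz

192000.0 Hz


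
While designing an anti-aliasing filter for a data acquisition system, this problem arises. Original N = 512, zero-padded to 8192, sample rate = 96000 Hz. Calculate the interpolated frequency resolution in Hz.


Frequency resolution after zero-padding:
N_padded = 512 * 16 = 8192
df = fs / N_padded
   = 96000 / 8192
   = 11.7188 Hz

11.7188 Hz


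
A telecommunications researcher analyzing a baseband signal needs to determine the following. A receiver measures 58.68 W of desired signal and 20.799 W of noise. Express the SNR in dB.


SNR in decibels:
SNR = 10 * log10(Ps / Pn)
    = 10 * log10(58.68 / 20.799)
    = 10 * log10(2.8213)
    = 10 * 0.4504
    = 4.5 dB

4.5 dB


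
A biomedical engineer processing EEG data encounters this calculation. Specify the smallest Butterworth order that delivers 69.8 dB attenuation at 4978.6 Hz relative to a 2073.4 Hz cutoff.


Butterworth filter order formula:
n = log10(10^(A/10) - 1) / (2 * log10(f_stop/f_pass))
10^(69.8/10) - 1 = 9549924.8602
f_stop/f_pass = 4978.6 / 2073.4 = 2.4012
n = 9.174 -> ceil = 10

10


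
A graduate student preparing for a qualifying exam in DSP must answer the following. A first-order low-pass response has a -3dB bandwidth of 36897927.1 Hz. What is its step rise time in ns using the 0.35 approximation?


Rise time from bandwidth relationship:
tr = 0.35 / BW
   = 0.35 / 36897927.1
   = 9.485627717e-09 s
   = 9.4856 ns

9.4856 ns


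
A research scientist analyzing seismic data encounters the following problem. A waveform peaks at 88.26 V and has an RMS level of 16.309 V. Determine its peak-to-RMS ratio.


Crest factor is the ratio of peak to RMS:
CF = V_peak / V_rms
   = 88.26 / 16.309
   = 5.4117

5.4117
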